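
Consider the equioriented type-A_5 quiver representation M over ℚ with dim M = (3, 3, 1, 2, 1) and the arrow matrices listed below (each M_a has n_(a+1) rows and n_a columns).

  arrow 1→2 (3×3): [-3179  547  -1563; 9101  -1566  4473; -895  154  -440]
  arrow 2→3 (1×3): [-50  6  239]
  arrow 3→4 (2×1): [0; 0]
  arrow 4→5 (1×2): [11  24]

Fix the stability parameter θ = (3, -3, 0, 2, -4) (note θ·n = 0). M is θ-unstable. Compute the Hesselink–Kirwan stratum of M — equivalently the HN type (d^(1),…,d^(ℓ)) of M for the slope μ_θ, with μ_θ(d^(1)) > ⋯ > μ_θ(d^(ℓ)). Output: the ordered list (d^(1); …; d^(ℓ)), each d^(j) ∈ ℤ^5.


Interval decomposition of M: I[1,2]^2, I[1,3], I[4,4], I[4,5].
HN type (ℓ=3): μ^(1)=2; μ^(2)=0; μ^(3)=-1

((0, 0, 0, 1, 0); (3, 3, 1, 0, 0); (0, 0, 0, 1, 1))


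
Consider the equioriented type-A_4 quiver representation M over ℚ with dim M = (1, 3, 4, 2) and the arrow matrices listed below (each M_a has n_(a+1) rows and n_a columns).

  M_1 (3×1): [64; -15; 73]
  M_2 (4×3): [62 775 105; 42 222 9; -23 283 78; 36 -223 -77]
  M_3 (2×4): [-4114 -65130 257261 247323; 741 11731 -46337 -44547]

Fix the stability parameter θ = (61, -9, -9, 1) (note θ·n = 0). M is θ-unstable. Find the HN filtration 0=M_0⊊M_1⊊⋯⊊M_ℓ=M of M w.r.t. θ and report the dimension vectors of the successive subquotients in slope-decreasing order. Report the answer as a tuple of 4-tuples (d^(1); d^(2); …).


Via rank(M_{q-1}∘⋯∘M_p): M ≅ I[1,4], I[2,3], I[2,4], I[3,3].
μ_θ-semistable layers: μ^(1)=11; μ^(2)=1; μ^(3)=-9

((1, 1, 1, 1); (0, 0, 0, 1); (0, 2, 3, 0))


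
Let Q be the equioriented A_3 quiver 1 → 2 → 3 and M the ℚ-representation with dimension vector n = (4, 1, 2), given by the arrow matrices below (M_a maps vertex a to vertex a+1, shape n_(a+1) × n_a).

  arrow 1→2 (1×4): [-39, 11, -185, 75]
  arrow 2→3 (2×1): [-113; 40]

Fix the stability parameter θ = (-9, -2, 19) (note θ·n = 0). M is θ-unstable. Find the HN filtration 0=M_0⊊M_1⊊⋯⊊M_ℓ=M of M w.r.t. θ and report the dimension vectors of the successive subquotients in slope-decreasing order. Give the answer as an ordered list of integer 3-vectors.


Barcode: M ≅ I[1,1]^3, I[1,3], I[3,3]. HN layers by μ_θ (3 steps, strictly decreasing):
  μ^(1)=19; μ^(2)=-2; μ^(3)=-9

((0, 0, 2); (0, 1, 0); (4, 0, 0))


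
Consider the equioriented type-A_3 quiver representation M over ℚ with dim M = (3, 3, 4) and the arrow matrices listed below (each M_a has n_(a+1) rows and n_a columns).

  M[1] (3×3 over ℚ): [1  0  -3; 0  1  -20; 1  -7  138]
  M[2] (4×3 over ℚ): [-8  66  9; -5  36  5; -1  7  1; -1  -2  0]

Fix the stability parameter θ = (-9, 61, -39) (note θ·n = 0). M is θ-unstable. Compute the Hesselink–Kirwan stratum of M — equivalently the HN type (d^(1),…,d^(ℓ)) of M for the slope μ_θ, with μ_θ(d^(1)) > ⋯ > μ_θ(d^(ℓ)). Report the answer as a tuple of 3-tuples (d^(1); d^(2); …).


Interval decomposition of M: I[1,3]^3, I[3,3].
HN type (ℓ=3): μ^(1)=11; μ^(2)=-9; μ^(3)=-39

((0, 3, 3); (3, 0, 0); (0, 0, 1))


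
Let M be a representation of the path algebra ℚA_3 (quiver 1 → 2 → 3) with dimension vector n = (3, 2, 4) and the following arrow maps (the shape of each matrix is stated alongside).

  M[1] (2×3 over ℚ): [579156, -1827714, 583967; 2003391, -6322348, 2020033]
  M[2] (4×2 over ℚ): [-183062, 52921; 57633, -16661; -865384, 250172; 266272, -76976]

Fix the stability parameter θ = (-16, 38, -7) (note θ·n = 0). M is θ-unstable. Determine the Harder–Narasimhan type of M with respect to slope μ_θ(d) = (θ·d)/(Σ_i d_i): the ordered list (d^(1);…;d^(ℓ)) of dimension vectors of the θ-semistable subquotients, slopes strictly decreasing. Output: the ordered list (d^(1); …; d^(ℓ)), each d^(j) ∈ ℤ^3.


Barcode: M ≅ I[1,1], I[1,3]^2, I[3,3]^2. HN layers by μ_θ (3 steps, strictly decreasing):
  μ^(1)=31/2; μ^(2)=-7; μ^(3)=-16

((0, 2, 2); (0, 0, 2); (3, 0, 0))


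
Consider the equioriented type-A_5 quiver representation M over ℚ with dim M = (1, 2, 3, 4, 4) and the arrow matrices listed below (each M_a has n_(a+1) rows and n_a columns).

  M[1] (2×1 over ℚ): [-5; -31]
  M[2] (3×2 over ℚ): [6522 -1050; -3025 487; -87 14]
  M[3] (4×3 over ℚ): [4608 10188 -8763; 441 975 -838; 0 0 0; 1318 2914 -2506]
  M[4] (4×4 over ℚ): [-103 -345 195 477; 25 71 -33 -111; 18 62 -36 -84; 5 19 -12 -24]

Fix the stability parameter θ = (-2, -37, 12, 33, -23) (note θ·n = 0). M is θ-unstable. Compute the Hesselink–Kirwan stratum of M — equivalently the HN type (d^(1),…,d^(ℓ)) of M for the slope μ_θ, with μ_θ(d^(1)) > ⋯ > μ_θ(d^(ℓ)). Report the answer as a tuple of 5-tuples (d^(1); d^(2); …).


Interval decomposition of M: I[1,5], I[2,4], I[3,3], I[4,4], I[4,5], I[5,5]^2.
HN type (ℓ=7): μ^(1)=33; μ^(2)=12; μ^(3)=22/3; μ^(4)=5; μ^(5)=-39/2; μ^(6)=-23; μ^(7)=-37

((0, 0, 0, 2, 0); (0, 0, 2, 0, 0); (0, 0, 1, 1, 1); (0, 0, 0, 1, 1); (1, 1, 0, 0, 0); (0, 0, 0, 0, 2); (0, 1, 0, 0, 0))


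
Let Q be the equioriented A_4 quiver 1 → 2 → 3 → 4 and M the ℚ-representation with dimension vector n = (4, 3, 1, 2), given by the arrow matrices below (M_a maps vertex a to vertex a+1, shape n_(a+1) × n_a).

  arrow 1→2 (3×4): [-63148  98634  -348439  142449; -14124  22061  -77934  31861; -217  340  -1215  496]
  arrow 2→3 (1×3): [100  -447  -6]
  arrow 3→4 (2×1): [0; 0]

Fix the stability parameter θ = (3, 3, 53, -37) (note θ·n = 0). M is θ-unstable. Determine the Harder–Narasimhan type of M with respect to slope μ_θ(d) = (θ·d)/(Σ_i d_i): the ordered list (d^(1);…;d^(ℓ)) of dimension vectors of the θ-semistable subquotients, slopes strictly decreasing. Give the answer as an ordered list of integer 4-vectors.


Barcode: M ≅ I[1,1], I[1,2]^2, I[1,3], I[4,4]^2. HN layers by μ_θ (3 steps, strictly decreasing):
  μ^(1)=53; μ^(2)=3; μ^(3)=-37

((0, 0, 1, 0); (4, 3, 0, 0); (0, 0, 0, 2))


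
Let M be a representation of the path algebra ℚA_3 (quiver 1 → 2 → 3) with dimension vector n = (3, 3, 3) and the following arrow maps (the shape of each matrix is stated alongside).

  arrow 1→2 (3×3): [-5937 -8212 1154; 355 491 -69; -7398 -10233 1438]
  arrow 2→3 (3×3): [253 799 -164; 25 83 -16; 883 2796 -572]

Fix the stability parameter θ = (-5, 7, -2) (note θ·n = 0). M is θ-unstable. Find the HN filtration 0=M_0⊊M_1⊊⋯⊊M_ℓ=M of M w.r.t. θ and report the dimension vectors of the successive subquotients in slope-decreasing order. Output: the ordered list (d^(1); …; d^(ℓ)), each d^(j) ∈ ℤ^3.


Barcode: M ≅ I[1,3]^3. HN layers by μ_θ (2 steps, strictly decreasing):
  μ^(1)=5/2; μ^(2)=-5

((0, 3, 3); (3, 0, 0))


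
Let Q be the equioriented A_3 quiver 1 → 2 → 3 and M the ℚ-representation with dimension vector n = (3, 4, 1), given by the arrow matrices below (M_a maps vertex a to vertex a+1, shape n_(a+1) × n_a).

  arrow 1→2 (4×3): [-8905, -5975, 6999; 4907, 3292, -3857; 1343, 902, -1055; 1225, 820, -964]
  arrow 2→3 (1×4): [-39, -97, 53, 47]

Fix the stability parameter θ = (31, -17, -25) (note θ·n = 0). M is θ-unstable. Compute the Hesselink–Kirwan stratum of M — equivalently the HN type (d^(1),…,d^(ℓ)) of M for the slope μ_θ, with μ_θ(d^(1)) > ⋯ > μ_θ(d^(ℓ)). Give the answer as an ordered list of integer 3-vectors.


Barcode: M ≅ I[1,2]^2, I[1,3], I[2,2]. HN layers by μ_θ (3 steps, strictly decreasing):
  μ^(1)=7; μ^(2)=-11/3; μ^(3)=-17

((2, 2, 0); (1, 1, 1); (0, 1, 0))


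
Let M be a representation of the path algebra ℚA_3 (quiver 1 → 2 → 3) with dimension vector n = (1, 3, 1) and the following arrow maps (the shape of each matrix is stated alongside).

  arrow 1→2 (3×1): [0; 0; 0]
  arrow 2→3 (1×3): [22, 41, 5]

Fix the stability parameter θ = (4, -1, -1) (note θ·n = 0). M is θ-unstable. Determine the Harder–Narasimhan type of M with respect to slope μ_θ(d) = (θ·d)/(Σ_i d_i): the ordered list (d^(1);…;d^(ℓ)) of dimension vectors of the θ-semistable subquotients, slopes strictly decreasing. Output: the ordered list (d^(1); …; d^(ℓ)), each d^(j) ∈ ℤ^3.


Barcode: M ≅ I[1,1], I[2,2]^2, I[2,3]. HN layers by μ_θ (2 steps, strictly decreasing):
  μ^(1)=4; μ^(2)=-1

((1, 0, 0); (0, 3, 1))


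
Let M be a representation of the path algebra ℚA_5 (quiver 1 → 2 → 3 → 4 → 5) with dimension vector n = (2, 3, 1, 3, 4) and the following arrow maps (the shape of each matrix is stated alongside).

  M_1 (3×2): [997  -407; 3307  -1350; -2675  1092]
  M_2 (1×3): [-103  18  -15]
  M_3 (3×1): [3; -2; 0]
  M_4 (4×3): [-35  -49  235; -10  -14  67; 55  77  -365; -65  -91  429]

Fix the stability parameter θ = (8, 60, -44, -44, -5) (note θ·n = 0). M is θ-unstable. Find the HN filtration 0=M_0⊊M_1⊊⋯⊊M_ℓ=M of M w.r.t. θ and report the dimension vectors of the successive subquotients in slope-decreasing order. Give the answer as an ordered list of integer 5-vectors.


Interval decomposition of M: I[1,2], I[1,5], I[2,2], I[4,4], I[4,5], I[5,5]^2.
HN type (ℓ=4): μ^(1)=60; μ^(2)=8; μ^(3)=-5; μ^(4)=-44

((0, 2, 0, 0, 0); (1, 0, 0, 0, 0); (1, 1, 1, 1, 4); (0, 0, 0, 2, 0))


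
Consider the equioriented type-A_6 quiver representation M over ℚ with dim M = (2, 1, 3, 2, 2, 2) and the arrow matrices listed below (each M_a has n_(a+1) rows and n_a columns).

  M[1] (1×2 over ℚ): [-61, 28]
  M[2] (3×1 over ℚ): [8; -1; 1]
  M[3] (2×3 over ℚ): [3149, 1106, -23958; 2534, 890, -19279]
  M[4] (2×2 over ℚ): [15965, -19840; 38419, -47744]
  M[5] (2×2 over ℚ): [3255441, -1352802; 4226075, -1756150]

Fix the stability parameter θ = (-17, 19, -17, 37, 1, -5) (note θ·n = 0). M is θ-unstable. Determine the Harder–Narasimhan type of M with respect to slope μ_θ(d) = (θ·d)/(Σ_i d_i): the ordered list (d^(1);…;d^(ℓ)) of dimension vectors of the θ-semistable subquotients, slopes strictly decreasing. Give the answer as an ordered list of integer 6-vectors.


Interval decomposition of M: I[1,1], I[1,4], I[3,3], I[3,6], I[5,5], I[6,6].
HN type (ℓ=5): μ^(1)=37; μ^(2)=11; μ^(3)=1; μ^(4)=-5; μ^(5)=-17

((0, 0, 0, 1, 0, 0); (0, 0, 0, 1, 1, 1); (0, 1, 1, 0, 1, 0); (0, 0, 0, 0, 0, 1); (2, 0, 2, 0, 0, 0))


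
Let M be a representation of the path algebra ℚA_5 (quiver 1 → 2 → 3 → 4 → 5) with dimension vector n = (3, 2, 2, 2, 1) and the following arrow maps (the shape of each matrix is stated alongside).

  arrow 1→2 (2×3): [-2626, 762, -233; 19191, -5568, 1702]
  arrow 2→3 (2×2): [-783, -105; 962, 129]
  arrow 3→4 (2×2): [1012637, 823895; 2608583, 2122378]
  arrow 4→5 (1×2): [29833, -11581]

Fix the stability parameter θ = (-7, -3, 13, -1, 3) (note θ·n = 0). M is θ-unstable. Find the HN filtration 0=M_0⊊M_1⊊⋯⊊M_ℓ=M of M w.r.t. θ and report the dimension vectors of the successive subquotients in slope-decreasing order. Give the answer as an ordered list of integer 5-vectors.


Via rank(M_{q-1}∘⋯∘M_p): M ≅ I[1,1], I[1,4], I[1,5].
μ_θ-semistable layers: μ^(1)=6; μ^(2)=5; μ^(3)=-3; μ^(4)=-7

((0, 0, 1, 1, 0); (0, 0, 1, 1, 1); (0, 2, 0, 0, 0); (3, 0, 0, 0, 0))


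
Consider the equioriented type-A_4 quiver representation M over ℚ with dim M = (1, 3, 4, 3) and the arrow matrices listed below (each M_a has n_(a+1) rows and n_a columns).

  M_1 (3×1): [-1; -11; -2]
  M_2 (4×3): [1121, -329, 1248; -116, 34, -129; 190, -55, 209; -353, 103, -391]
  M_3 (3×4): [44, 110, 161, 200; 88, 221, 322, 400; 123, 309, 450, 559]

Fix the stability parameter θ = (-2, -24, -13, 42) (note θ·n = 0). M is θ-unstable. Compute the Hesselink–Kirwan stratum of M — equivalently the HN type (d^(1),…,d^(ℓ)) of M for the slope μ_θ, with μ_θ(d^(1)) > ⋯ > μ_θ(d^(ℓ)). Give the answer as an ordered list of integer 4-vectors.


Interval decomposition of M: I[1,4], I[2,3], I[2,4], I[3,4].
HN type (ℓ=3): μ^(1)=42; μ^(2)=-13; μ^(3)=-24

((0, 0, 0, 3); (1, 1, 4, 0); (0, 2, 0, 0))


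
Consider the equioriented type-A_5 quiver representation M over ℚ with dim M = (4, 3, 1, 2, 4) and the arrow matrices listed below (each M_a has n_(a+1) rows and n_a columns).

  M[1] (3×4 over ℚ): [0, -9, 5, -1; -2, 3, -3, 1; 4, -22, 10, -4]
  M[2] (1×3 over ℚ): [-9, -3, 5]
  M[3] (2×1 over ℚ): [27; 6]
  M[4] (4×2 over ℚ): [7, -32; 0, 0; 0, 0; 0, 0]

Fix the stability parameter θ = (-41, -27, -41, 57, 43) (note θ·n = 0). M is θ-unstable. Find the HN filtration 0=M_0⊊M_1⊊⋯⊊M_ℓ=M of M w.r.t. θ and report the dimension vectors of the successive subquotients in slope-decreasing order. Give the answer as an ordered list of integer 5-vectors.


Via rank(M_{q-1}∘⋯∘M_p): M ≅ I[1,1], I[1,2]^2, I[1,5], I[4,4], I[5,5]^3.
μ_θ-semistable layers: μ^(1)=57; μ^(2)=50; μ^(3)=43; μ^(4)=-27; μ^(5)=-34; μ^(6)=-41

((0, 0, 0, 1, 0); (0, 0, 0, 1, 1); (0, 0, 0, 0, 3); (0, 2, 0, 0, 0); (0, 1, 1, 0, 0); (4, 0, 0, 0, 0))


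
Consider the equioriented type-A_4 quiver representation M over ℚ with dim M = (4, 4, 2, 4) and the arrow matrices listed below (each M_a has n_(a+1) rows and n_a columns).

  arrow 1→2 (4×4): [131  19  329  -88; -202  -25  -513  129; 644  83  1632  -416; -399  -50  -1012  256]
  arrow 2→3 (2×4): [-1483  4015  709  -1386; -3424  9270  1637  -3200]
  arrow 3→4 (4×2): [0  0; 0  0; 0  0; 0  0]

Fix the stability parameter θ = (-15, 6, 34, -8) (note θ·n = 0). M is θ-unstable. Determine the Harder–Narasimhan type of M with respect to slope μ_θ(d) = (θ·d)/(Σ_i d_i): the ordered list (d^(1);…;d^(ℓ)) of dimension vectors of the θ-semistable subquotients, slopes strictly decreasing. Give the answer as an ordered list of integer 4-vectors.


Barcode: M ≅ I[1,2]^2, I[1,3]^2, I[4,4]^4. HN layers by μ_θ (4 steps, strictly decreasing):
  μ^(1)=34; μ^(2)=6; μ^(3)=-8; μ^(4)=-15

((0, 0, 2, 0); (0, 4, 0, 0); (0, 0, 0, 4); (4, 0, 0, 0))


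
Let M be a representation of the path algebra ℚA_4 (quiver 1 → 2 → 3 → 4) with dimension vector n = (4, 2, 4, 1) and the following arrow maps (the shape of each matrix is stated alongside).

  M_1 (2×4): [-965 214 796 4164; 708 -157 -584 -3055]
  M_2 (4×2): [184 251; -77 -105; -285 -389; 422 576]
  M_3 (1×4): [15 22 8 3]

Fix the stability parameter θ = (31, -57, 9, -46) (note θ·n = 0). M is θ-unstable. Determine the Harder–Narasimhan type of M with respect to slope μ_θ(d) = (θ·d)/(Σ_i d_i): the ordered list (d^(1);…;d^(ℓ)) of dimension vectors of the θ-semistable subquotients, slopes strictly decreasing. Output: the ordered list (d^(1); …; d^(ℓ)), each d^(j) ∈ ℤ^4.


Barcode: M ≅ I[1,1]^2, I[1,3], I[1,4], I[3,3]^2. HN layers by μ_θ (4 steps, strictly decreasing):
  μ^(1)=31; μ^(2)=9; μ^(3)=-13; μ^(4)=-63/4

((2, 0, 0, 0); (0, 0, 3, 0); (1, 1, 0, 0); (1, 1, 1, 1))


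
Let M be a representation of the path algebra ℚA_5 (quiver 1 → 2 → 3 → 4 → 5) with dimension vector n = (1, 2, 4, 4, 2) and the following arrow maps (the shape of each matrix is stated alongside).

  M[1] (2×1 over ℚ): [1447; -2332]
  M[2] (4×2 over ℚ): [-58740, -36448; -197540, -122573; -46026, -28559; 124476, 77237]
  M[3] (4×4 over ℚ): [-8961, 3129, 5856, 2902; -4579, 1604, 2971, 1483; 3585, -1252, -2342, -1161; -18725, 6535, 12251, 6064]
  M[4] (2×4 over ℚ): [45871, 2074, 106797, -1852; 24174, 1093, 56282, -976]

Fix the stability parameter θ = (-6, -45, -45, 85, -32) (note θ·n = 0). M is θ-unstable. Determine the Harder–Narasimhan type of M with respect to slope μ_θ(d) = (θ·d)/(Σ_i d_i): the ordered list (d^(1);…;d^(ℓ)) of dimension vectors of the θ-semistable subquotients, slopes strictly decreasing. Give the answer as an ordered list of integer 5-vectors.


Via rank(M_{q-1}∘⋯∘M_p): M ≅ I[1,5], I[2,4], I[3,3], I[3,5], I[4,4].
μ_θ-semistable layers: μ^(1)=85; μ^(2)=53/2; μ^(3)=-32; μ^(4)=-45

((0, 0, 0, 2, 0); (0, 0, 0, 2, 2); (1, 1, 1, 0, 0); (0, 1, 3, 0, 0))


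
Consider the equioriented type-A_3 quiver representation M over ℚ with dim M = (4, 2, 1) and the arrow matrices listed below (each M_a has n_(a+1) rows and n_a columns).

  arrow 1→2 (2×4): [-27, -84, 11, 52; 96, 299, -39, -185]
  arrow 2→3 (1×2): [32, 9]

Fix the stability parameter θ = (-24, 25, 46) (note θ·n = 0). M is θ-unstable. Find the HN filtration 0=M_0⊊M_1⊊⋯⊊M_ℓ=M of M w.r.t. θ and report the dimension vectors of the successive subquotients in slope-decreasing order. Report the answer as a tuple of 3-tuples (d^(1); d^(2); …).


Barcode: M ≅ I[1,1]^2, I[1,2], I[1,3]. HN layers by μ_θ (3 steps, strictly decreasing):
  μ^(1)=46; μ^(2)=25; μ^(3)=-24

((0, 0, 1); (0, 2, 0); (4, 0, 0))


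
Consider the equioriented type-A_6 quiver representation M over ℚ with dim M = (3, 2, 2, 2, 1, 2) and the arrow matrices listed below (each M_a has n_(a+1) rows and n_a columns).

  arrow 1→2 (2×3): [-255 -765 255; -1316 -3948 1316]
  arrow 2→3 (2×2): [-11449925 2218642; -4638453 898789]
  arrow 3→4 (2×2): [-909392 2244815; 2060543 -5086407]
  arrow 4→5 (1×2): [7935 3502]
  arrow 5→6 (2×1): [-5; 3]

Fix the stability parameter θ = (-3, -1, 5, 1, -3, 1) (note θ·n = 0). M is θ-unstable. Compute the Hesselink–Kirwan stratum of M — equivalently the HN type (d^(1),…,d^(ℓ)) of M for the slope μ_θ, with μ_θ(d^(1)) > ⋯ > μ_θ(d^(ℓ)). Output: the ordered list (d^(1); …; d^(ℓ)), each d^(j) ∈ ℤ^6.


Via rank(M_{q-1}∘⋯∘M_p): M ≅ I[1,1]^2, I[1,6], I[2,4], I[6,6].
μ_θ-semistable layers: μ^(1)=3; μ^(2)=1; μ^(3)=-1; μ^(4)=-3

((0, 0, 1, 1, 0, 0); (0, 0, 1, 1, 1, 2); (0, 2, 0, 0, 0, 0); (3, 0, 0, 0, 0, 0))


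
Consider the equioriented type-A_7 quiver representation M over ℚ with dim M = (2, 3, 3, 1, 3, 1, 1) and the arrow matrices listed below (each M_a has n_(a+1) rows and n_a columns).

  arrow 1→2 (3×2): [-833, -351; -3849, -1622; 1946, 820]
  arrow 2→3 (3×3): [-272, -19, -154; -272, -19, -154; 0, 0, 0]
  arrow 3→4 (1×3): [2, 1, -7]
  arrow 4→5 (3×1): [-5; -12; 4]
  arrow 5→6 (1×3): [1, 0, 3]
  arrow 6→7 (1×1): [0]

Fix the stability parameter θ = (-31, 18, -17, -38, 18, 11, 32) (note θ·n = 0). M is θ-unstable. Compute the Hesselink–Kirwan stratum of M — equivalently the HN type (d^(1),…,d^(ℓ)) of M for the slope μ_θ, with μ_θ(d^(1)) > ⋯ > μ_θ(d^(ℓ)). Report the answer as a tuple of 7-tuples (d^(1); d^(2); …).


Via rank(M_{q-1}∘⋯∘M_p): M ≅ I[1,2], I[1,6], I[2,2], I[3,3]^2, I[5,5]^2, I[7,7].
μ_θ-semistable layers: μ^(1)=32; μ^(2)=18; μ^(3)=29/2; μ^(4)=-37/3; μ^(5)=-17; μ^(6)=-31

((0, 0, 0, 0, 0, 0, 1); (0, 2, 0, 0, 2, 0, 0); (0, 0, 0, 0, 1, 1, 0); (0, 1, 1, 1, 0, 0, 0); (0, 0, 2, 0, 0, 0, 0); (2, 0, 0, 0, 0, 0, 0))


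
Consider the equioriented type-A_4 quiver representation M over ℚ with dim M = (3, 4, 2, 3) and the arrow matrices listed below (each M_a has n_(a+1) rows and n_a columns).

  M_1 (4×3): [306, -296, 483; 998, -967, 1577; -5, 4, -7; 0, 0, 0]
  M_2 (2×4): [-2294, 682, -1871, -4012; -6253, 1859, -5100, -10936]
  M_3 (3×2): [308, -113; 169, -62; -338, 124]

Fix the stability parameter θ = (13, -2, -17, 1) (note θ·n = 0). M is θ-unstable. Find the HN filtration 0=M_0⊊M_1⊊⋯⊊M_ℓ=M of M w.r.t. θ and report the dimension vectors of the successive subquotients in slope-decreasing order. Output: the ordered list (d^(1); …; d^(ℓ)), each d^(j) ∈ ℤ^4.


Via rank(M_{q-1}∘⋯∘M_p): M ≅ I[1,2], I[1,4]^2, I[2,2], I[4,4].
μ_θ-semistable layers: μ^(1)=11/2; μ^(2)=1; μ^(3)=-2

((1, 1, 0, 0); (0, 0, 0, 3); (2, 3, 2, 0))


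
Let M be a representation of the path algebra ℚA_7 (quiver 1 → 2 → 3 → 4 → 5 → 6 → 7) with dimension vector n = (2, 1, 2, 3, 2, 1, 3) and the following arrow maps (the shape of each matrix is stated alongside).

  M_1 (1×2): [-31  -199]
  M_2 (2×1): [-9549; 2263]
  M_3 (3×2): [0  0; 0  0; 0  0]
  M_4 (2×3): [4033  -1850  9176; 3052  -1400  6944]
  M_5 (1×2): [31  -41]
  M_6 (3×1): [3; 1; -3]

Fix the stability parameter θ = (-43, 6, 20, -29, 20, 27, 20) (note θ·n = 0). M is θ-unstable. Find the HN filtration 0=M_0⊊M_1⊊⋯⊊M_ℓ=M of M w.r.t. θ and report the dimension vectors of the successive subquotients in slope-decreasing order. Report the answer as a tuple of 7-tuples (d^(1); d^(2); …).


Via rank(M_{q-1}∘⋯∘M_p): M ≅ I[1,1], I[1,3], I[3,3], I[4,4]^2, I[4,7], I[5,5], I[7,7]^2.
μ_θ-semistable layers: μ^(1)=47/2; μ^(2)=20; μ^(3)=6; μ^(4)=-29; μ^(5)=-43

((0, 0, 0, 0, 0, 1, 1); (0, 0, 2, 0, 2, 0, 2); (0, 1, 0, 0, 0, 0, 0); (0, 0, 0, 3, 0, 0, 0); (2, 0, 0, 0, 0, 0, 0))


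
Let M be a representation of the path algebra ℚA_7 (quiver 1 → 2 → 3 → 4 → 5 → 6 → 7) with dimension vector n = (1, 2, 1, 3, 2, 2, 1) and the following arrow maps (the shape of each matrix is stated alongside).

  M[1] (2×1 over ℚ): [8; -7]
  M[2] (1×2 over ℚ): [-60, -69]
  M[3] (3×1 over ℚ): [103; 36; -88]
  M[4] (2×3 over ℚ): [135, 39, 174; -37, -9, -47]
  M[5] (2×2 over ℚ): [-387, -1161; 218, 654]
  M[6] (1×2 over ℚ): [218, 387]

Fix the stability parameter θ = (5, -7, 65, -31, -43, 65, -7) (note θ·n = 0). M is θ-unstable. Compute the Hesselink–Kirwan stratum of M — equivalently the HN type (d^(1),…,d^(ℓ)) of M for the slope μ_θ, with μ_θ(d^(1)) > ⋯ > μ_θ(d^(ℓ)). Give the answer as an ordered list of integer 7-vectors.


Via rank(M_{q-1}∘⋯∘M_p): M ≅ I[1,5], I[2,2], I[4,4], I[4,6], I[6,7].
μ_θ-semistable layers: μ^(1)=65; μ^(2)=29; μ^(3)=-11/5; μ^(4)=-7; μ^(5)=-31; μ^(6)=-37

((0, 0, 0, 0, 0, 1, 0); (0, 0, 0, 0, 0, 1, 1); (1, 1, 1, 1, 1, 0, 0); (0, 1, 0, 0, 0, 0, 0); (0, 0, 0, 1, 0, 0, 0); (0, 0, 0, 1, 1, 0, 0))


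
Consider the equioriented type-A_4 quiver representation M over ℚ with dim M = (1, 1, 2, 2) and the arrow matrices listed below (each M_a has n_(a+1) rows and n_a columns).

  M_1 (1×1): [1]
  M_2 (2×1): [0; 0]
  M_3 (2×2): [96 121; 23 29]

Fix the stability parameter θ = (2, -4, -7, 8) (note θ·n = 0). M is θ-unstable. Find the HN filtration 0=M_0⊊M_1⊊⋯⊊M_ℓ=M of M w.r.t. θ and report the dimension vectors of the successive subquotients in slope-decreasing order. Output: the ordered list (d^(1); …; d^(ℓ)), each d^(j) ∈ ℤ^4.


Via rank(M_{q-1}∘⋯∘M_p): M ≅ I[1,2], I[3,4]^2.
μ_θ-semistable layers: μ^(1)=8; μ^(2)=-1; μ^(3)=-7

((0, 0, 0, 2); (1, 1, 0, 0); (0, 0, 2, 0))


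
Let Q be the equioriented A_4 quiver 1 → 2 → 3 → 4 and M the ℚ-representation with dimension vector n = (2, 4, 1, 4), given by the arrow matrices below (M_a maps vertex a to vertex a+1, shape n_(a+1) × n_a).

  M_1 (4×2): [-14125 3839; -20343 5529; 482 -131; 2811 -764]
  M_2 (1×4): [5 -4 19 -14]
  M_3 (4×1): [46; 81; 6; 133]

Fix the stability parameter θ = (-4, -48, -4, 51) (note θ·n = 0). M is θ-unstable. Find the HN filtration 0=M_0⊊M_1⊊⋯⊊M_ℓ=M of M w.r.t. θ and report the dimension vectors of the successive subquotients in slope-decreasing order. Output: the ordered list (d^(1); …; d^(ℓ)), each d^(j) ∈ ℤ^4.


Barcode: M ≅ I[1,2], I[1,4], I[2,2]^2, I[4,4]^3. HN layers by μ_θ (4 steps, strictly decreasing):
  μ^(1)=51; μ^(2)=-4; μ^(3)=-26; μ^(4)=-48

((0, 0, 0, 4); (0, 0, 1, 0); (2, 2, 0, 0); (0, 2, 0, 0))


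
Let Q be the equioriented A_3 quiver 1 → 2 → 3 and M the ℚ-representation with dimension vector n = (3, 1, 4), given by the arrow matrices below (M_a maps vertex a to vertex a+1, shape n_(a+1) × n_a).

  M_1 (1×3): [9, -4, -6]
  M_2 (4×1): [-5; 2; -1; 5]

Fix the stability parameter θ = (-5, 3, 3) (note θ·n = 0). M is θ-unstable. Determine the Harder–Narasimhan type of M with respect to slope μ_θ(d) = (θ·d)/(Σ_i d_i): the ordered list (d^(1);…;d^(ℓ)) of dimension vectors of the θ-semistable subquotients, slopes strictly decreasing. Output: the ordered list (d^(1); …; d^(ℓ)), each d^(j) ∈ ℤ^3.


Via rank(M_{q-1}∘⋯∘M_p): M ≅ I[1,1]^2, I[1,3], I[3,3]^3.
μ_θ-semistable layers: μ^(1)=3; μ^(2)=-5

((0, 1, 4); (3, 0, 0))


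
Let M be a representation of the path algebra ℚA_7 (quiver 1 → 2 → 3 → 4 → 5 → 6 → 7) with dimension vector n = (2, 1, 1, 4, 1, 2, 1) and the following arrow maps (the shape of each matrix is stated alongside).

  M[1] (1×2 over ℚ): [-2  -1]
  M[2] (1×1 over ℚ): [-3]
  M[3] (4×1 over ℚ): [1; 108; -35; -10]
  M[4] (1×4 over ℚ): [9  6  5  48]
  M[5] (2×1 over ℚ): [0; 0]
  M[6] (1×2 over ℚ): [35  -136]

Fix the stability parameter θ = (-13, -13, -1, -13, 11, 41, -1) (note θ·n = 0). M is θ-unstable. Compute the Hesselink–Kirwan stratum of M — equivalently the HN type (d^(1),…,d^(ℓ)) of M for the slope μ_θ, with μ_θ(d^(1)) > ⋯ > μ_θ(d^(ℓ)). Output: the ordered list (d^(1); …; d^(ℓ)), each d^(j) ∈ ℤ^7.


Barcode: M ≅ I[1,1], I[1,5], I[4,4]^3, I[6,6], I[6,7]. HN layers by μ_θ (5 steps, strictly decreasing):
  μ^(1)=41; μ^(2)=20; μ^(3)=11; μ^(4)=-7; μ^(5)=-13

((0, 0, 0, 0, 0, 1, 0); (0, 0, 0, 0, 0, 1, 1); (0, 0, 0, 0, 1, 0, 0); (0, 0, 1, 1, 0, 0, 0); (2, 1, 0, 3, 0, 0, 0))


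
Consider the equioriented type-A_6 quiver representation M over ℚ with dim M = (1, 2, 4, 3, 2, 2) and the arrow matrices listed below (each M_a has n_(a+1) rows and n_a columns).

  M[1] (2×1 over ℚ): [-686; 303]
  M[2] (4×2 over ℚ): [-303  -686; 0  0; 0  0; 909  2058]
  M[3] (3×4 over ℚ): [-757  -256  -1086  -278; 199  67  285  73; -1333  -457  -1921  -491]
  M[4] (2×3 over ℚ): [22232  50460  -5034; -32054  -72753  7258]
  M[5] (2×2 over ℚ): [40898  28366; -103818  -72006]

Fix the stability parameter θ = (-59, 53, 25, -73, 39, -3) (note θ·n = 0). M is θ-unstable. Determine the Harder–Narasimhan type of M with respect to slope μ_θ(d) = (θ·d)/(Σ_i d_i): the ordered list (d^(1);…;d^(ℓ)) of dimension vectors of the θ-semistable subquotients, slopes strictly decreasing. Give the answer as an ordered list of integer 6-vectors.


Interval decomposition of M: I[1,2], I[2,6], I[3,3], I[3,4], I[3,5], I[6,6].
HN type (ℓ=8): μ^(1)=53; μ^(2)=39; μ^(3)=25; μ^(4)=18; μ^(5)=5/3; μ^(6)=-3; μ^(7)=-24; μ^(8)=-59

((0, 1, 0, 0, 0, 0); (0, 0, 0, 0, 1, 0); (0, 0, 1, 0, 0, 0); (0, 0, 0, 0, 1, 1); (0, 1, 1, 1, 0, 0); (0, 0, 0, 0, 0, 1); (0, 0, 2, 2, 0, 0); (1, 0, 0, 0, 0, 0))


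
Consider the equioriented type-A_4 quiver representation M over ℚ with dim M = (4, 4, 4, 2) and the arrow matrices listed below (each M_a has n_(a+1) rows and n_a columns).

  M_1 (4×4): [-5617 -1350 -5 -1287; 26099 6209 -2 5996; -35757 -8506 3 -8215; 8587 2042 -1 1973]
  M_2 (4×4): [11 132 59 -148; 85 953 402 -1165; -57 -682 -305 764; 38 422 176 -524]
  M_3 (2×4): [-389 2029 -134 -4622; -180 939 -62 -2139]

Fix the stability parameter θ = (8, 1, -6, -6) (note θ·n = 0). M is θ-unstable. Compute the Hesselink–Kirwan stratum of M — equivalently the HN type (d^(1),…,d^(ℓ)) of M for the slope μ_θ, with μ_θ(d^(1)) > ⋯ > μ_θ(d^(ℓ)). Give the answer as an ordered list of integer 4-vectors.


Via rank(M_{q-1}∘⋯∘M_p): M ≅ I[1,1]^2, I[1,4]^2, I[2,3]^2.
μ_θ-semistable layers: μ^(1)=8; μ^(2)=-3/4; μ^(3)=-5/2

((2, 0, 0, 0); (2, 2, 2, 2); (0, 2, 2, 0))


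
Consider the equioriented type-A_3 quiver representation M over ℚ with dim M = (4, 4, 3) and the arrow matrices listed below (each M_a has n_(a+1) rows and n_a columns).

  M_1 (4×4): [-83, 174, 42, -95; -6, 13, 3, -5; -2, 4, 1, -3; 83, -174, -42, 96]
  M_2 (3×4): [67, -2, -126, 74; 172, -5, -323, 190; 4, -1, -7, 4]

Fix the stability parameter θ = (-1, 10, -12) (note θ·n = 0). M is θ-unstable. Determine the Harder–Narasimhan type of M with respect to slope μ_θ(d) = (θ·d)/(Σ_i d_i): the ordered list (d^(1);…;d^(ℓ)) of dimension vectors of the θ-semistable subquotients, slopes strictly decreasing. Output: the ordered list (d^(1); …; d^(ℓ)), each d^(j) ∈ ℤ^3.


Via rank(M_{q-1}∘⋯∘M_p): M ≅ I[1,2], I[1,3]^3.
μ_θ-semistable layers: μ^(1)=10; μ^(2)=-1

((0, 1, 0); (4, 3, 3))


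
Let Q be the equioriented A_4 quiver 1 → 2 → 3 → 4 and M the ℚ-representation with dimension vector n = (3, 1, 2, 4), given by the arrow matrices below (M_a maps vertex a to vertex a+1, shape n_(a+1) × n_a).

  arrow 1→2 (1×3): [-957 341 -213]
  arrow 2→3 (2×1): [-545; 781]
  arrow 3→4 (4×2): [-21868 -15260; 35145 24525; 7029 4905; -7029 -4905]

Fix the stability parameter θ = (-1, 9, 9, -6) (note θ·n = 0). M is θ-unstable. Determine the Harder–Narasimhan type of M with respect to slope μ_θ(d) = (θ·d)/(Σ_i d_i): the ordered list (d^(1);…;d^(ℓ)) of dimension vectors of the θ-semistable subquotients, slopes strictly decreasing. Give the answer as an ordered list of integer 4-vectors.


Via rank(M_{q-1}∘⋯∘M_p): M ≅ I[1,1]^2, I[1,3], I[3,4], I[4,4]^3.
μ_θ-semistable layers: μ^(1)=9; μ^(2)=3/2; μ^(3)=-1; μ^(4)=-6

((0, 1, 1, 0); (0, 0, 1, 1); (3, 0, 0, 0); (0, 0, 0, 3))


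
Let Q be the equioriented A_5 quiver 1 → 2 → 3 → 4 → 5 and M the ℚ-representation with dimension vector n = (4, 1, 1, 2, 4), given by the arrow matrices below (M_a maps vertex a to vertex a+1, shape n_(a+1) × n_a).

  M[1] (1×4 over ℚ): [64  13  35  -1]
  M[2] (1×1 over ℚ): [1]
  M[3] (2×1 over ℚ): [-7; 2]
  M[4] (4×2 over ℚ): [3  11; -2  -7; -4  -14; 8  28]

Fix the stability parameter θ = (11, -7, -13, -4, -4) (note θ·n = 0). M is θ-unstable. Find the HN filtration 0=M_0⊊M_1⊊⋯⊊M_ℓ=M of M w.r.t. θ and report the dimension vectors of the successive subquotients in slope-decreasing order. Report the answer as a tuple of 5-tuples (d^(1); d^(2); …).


Barcode: M ≅ I[1,1]^3, I[1,5], I[4,5], I[5,5]^2. HN layers by μ_θ (3 steps, strictly decreasing):
  μ^(1)=11; μ^(2)=-17/5; μ^(3)=-4

((3, 0, 0, 0, 0); (1, 1, 1, 1, 1); (0, 0, 0, 1, 3))


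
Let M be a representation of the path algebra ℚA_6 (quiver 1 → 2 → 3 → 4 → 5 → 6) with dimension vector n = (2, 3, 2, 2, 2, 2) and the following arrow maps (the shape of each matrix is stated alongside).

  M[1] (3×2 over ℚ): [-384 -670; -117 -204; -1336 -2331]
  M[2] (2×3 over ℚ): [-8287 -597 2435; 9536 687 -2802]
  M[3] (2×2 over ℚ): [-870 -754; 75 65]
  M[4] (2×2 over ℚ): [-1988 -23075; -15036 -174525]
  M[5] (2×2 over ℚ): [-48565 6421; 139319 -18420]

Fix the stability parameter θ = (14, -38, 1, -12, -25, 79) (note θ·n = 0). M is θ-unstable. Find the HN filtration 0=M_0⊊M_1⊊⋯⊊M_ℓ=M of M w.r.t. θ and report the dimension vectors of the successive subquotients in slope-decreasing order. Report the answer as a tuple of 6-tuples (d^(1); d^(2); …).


Via rank(M_{q-1}∘⋯∘M_p): M ≅ I[1,3], I[1,6], I[2,2], I[4,4], I[5,6].
μ_θ-semistable layers: μ^(1)=79; μ^(2)=1; μ^(3)=-12; μ^(4)=-25; μ^(5)=-38

((0, 0, 0, 0, 0, 2); (0, 0, 1, 0, 0, 0); (2, 2, 1, 2, 1, 0); (0, 0, 0, 0, 1, 0); (0, 1, 0, 0, 0, 0))


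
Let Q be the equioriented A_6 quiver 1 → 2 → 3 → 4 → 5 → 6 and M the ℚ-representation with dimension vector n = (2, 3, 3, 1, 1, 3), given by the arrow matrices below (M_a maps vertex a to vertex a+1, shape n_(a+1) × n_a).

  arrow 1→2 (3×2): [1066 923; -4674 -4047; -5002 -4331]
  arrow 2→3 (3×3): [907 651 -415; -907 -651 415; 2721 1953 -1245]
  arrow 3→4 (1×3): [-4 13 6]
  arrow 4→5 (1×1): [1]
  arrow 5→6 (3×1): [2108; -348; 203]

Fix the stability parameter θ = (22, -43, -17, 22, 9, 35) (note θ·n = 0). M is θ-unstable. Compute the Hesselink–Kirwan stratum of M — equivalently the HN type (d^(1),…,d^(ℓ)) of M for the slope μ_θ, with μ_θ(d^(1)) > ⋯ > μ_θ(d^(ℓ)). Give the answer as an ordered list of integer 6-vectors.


Barcode: M ≅ I[1,1], I[1,6], I[2,2]^2, I[3,3]^2, I[6,6]^2. HN layers by μ_θ (6 steps, strictly decreasing):
  μ^(1)=35; μ^(2)=22; μ^(3)=31/2; μ^(4)=-38/3; μ^(5)=-17; μ^(6)=-43

((0, 0, 0, 0, 0, 3); (1, 0, 0, 0, 0, 0); (0, 0, 0, 1, 1, 0); (1, 1, 1, 0, 0, 0); (0, 0, 2, 0, 0, 0); (0, 2, 0, 0, 0, 0))


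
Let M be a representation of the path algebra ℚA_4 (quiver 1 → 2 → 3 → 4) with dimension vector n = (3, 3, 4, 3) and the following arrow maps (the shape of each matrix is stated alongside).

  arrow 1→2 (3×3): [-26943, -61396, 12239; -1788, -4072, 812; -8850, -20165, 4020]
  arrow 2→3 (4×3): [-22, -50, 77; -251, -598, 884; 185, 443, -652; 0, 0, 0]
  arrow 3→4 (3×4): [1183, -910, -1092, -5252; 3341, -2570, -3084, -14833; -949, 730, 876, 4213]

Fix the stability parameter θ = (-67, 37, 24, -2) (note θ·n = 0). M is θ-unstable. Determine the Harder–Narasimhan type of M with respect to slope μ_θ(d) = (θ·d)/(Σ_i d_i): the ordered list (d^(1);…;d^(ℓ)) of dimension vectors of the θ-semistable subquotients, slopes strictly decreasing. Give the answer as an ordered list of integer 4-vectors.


Barcode: M ≅ I[1,1], I[1,3], I[1,4], I[2,3], I[3,4], I[4,4]. HN layers by μ_θ (5 steps, strictly decreasing):
  μ^(1)=61/2; μ^(2)=59/3; μ^(3)=11; μ^(4)=-2; μ^(5)=-67

((0, 2, 2, 0); (0, 1, 1, 1); (0, 0, 1, 1); (0, 0, 0, 1); (3, 0, 0, 0))


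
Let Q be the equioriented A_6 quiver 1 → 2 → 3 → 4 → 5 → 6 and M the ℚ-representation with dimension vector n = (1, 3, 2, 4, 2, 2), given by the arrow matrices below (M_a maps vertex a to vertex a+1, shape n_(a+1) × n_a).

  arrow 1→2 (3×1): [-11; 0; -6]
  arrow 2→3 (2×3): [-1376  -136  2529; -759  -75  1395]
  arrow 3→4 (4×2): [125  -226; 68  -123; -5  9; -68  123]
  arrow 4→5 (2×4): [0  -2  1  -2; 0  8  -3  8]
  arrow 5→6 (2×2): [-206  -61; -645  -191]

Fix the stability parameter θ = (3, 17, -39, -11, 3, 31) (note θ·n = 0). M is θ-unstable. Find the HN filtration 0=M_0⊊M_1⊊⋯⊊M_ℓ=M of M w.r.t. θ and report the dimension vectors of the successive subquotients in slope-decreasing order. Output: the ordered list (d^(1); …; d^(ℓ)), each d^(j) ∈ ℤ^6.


Interval decomposition of M: I[1,6], I[2,2], I[2,4], I[4,4], I[4,6].
HN type (ℓ=5): μ^(1)=31; μ^(2)=17; μ^(3)=3; μ^(4)=-15/2; μ^(5)=-11

((0, 0, 0, 0, 0, 2); (0, 1, 0, 0, 0, 0); (0, 0, 0, 0, 2, 0); (1, 1, 1, 1, 0, 0); (0, 1, 1, 3, 0, 0))


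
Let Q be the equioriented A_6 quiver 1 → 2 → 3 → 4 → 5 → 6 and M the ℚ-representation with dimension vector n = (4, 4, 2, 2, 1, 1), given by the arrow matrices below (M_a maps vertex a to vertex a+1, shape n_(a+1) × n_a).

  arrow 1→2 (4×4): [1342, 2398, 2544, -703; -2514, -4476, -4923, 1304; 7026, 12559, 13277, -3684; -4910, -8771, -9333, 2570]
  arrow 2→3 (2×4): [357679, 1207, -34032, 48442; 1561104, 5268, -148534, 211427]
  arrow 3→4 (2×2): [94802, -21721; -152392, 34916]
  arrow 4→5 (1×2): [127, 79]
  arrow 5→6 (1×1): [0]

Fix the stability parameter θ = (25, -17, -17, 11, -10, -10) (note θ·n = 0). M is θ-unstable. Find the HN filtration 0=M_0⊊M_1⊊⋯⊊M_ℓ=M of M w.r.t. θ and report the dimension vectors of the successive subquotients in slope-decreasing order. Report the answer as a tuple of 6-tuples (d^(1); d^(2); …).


Barcode: M ≅ I[1,1], I[1,2], I[1,3], I[1,5], I[2,2], I[4,4], I[6,6]. HN layers by μ_θ (7 steps, strictly decreasing):
  μ^(1)=25; μ^(2)=11; μ^(3)=4; μ^(4)=1/2; μ^(5)=-3; μ^(6)=-10; μ^(7)=-17

((1, 0, 0, 0, 0, 0); (0, 0, 0, 1, 0, 0); (1, 1, 0, 0, 0, 0); (0, 0, 0, 1, 1, 0); (2, 2, 2, 0, 0, 0); (0, 0, 0, 0, 0, 1); (0, 1, 0, 0, 0, 0))


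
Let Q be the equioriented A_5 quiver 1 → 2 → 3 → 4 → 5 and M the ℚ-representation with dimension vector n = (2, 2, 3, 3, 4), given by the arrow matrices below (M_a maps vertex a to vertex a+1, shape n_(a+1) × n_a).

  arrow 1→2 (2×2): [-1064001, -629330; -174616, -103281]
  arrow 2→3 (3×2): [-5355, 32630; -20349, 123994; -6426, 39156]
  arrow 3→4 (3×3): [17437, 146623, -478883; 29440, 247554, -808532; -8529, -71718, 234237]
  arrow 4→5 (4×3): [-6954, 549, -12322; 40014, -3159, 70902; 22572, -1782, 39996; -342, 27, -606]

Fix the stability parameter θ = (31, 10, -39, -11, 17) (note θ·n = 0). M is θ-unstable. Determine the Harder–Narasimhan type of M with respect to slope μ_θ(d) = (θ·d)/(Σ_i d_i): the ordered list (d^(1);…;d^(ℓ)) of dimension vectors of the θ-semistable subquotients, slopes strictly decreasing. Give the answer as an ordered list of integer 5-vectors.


Barcode: M ≅ I[1,2], I[1,4], I[3,3], I[3,4], I[4,5], I[5,5]^3. HN layers by μ_θ (5 steps, strictly decreasing):
  μ^(1)=41/2; μ^(2)=17; μ^(3)=-9/4; μ^(4)=-11; μ^(5)=-39

((1, 1, 0, 0, 0); (0, 0, 0, 0, 4); (1, 1, 1, 1, 0); (0, 0, 0, 2, 0); (0, 0, 2, 0, 0))


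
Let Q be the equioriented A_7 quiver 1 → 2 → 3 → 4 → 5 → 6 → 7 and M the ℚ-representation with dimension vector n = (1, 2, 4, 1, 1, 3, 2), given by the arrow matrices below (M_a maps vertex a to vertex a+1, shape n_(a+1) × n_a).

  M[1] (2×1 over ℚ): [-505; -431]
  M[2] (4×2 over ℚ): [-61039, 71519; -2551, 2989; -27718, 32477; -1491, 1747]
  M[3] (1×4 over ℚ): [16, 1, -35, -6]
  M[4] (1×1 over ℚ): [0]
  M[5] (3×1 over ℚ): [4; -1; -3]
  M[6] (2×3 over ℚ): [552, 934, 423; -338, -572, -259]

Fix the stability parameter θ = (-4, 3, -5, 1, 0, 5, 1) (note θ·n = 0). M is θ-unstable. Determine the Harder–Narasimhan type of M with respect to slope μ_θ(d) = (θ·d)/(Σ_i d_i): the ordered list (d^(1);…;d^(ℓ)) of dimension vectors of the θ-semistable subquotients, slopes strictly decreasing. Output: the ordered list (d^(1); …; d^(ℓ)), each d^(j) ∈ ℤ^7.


Interval decomposition of M: I[1,4], I[2,3], I[3,3]^2, I[5,7], I[6,6], I[6,7].
HN type (ℓ=7): μ^(1)=5; μ^(2)=3; μ^(3)=1; μ^(4)=0; μ^(5)=-1; μ^(6)=-4; μ^(7)=-5

((0, 0, 0, 0, 0, 1, 0); (0, 0, 0, 0, 0, 2, 2); (0, 0, 0, 1, 0, 0, 0); (0, 0, 0, 0, 1, 0, 0); (0, 2, 2, 0, 0, 0, 0); (1, 0, 0, 0, 0, 0, 0); (0, 0, 2, 0, 0, 0, 0))


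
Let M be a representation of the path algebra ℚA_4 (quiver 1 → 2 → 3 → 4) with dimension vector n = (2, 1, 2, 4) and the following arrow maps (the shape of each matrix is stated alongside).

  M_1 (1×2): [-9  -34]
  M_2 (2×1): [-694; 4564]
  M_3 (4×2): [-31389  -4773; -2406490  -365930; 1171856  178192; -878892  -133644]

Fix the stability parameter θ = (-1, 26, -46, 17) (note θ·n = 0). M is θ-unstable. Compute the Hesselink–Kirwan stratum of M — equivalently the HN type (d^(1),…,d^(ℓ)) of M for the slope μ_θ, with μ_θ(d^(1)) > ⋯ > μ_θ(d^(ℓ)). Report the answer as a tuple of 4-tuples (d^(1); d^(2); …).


Via rank(M_{q-1}∘⋯∘M_p): M ≅ I[1,1], I[1,4], I[3,3], I[4,4]^3.
μ_θ-semistable layers: μ^(1)=17; μ^(2)=-1; μ^(3)=-7; μ^(4)=-46

((0, 0, 0, 4); (1, 0, 0, 0); (1, 1, 1, 0); (0, 0, 1, 0))


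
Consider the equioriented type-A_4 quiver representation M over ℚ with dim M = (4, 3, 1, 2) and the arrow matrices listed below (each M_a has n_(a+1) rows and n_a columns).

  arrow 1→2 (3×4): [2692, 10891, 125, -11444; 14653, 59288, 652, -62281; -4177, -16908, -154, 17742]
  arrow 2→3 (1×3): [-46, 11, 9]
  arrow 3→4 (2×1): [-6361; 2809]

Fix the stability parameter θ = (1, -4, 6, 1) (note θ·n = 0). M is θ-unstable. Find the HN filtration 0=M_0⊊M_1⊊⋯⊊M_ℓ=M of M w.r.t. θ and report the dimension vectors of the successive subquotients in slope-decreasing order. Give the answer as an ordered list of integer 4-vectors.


Barcode: M ≅ I[1,1], I[1,2]^2, I[1,4], I[4,4]. HN layers by μ_θ (3 steps, strictly decreasing):
  μ^(1)=7/2; μ^(2)=1; μ^(3)=-3/2

((0, 0, 1, 1); (1, 0, 0, 1); (3, 3, 0, 0))


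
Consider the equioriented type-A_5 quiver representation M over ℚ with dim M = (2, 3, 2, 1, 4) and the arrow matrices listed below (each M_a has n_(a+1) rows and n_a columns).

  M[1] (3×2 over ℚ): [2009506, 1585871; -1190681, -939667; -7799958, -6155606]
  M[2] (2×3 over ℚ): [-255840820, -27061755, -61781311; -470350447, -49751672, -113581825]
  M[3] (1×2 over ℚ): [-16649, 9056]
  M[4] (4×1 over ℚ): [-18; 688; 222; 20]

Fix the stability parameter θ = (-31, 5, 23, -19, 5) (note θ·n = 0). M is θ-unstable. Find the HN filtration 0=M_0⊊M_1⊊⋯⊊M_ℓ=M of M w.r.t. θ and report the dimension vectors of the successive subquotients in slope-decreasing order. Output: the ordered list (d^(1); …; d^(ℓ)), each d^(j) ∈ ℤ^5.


Via rank(M_{q-1}∘⋯∘M_p): M ≅ I[1,3], I[1,5], I[2,2], I[5,5]^3.
μ_θ-semistable layers: μ^(1)=23; μ^(2)=5; μ^(3)=3; μ^(4)=-31

((0, 0, 1, 0, 0); (0, 2, 0, 0, 4); (0, 1, 1, 1, 0); (2, 0, 0, 0, 0))
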